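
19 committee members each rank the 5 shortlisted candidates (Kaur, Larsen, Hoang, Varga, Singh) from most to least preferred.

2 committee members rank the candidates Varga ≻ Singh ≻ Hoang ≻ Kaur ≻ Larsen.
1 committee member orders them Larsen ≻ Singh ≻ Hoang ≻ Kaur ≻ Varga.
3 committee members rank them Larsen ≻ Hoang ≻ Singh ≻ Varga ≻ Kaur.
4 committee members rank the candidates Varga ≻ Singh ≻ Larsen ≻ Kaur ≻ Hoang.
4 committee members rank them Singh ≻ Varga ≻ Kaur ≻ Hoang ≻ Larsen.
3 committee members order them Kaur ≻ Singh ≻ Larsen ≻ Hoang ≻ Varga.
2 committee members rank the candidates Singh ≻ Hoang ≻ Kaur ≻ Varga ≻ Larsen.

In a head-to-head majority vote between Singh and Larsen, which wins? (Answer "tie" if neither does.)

Ballots ranking Singh above Larsen: 2 + 4 + 4 + 3 + 2 = 15.
Ballots ranking Larsen above Singh: 19 − 15 = 4.
Singh wins the head-to-head 15–4.

Singh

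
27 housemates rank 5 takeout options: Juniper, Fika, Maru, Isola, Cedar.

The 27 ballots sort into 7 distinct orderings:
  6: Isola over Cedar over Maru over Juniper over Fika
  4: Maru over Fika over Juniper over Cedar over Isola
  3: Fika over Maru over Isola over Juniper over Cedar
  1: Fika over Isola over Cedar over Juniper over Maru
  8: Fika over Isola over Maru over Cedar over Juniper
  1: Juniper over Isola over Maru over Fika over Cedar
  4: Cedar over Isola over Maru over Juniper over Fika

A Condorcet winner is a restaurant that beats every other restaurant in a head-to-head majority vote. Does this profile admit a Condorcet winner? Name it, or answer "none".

Check each pair by majority over 27 ballots:
Juniper vs Fika: 6+1+4 = 11 for Juniper, 16 for Fika — Fika by 16–11.
Juniper vs Maru: Juniper is ranked higher on 1+1 = 2 ballots, Maru on 25. Maru wins 25–2.
Juniper vs Isola: Juniper is ranked higher on 4+1 = 5 ballots, Isola on 22. Isola wins 22–5.
Juniper vs Cedar: Juniper is ranked higher on 4+3+1 = 8 ballots, Cedar on 19. Cedar wins 19–8.
Fika vs Maru: 3+1+8 = 12 for Fika, 15 for Maru — Maru by 15–12.
Fika vs Isola: 4+3+1+8 = 16 for Fika, 11 for Isola — Fika by 16–11.
Fika vs Cedar: Fika preferred on 4+3+1+8+1 = 17 ballots; Fika wins 17–10.
Maru vs Isola: Maru preferred on 4+3 = 7 ballots; Isola wins 20–7.
Maru–Cedar: Maru 16–11.
Isola vs Cedar: 6+3+1+8+1 = 19 for Isola, 8 for Cedar — Isola by 19–8.
Each restaurant drops at least one matchup (Juniper loses to Fika; Fika loses to Maru; Maru loses to Isola; Isola loses to Fika; Cedar loses to Fika); the cycle Fika > Isola > Maru > Fika rules out a Condorcet winner.

none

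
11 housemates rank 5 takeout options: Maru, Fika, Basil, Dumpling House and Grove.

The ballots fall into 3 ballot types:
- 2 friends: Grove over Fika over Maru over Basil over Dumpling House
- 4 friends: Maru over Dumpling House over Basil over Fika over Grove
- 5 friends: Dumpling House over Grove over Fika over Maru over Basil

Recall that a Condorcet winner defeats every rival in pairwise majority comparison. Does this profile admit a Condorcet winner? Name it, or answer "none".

none

Head-to-head results (11 friends):
Maru vs Fika: Maru is ranked higher on 4 ballots, Fika on 7. Fika wins 7–4.
Maru vs Basil: Maru preferred on 2+4+5 = 11 ballots; Maru wins 11–0.
Maru vs Dumpling House: Maru is ranked higher on 2+4 = 6 ballots, Dumpling House on 5. Maru wins 6–5.
Maru vs Grove: Maru is ranked higher on 4 ballots, Grove on 7. Grove wins 7–4.
Fika vs Basil: 7 to 4, Fika.
Fika vs Dumpling House: 2 to 9, Dumpling House.
Fika vs Grove: 4 for Fika, 7 for Grove — Grove by 7–4.
Basil vs Dumpling House: Basil is ranked higher on 2 ballots, Dumpling House on 9. Dumpling House wins 9–2.
Basil vs Grove: Basil is ranked higher on 4 ballots, Grove on 7. Grove wins 7–4.
Dumpling House vs Grove: 4+5 = 9 for Dumpling House, 2 for Grove — Dumpling House by 9–2.
No restaurant is unbeaten: Maru loses to Fika; Fika loses to Dumpling House; Basil loses to Maru; Dumpling House loses to Maru; Grove loses to Dumpling House. In particular Maru beats Dumpling House beats Fika beats Maru is a majority cycle — no Condorcet winner exists.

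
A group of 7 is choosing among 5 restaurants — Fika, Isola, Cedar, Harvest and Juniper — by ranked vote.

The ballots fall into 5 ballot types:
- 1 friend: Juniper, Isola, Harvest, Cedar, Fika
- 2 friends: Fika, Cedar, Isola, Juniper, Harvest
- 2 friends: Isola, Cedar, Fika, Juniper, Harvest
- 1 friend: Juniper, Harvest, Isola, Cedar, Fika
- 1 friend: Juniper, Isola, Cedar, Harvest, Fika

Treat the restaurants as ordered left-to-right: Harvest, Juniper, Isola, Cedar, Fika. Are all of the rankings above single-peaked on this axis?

yes

Axis positions: Harvest=1, Juniper=2, Isola=3, Cedar=4, Fika=5.
Ballot type 1 (peak Juniper at position 2): ranking walks positions 2-3-1-4-5, expanding outward from the peak — single-peaked.
Ballot type 2 (peak Fika at position 5): ranking walks positions 5-4-3-2-1, expanding outward from the peak — single-peaked.
Ballot type 3 (peak Isola at position 3): ranking walks positions 3-4-5-2-1, expanding outward from the peak — single-peaked.
Ballot type 4 (peak Juniper at position 2): ranking walks positions 2-1-3-4-5, expanding outward from the peak — single-peaked.
Ballot type 5 (peak Juniper at position 2): ranking walks positions 2-3-4-1-5, expanding outward from the peak — single-peaked.
Every ranking is single-peaked on this axis.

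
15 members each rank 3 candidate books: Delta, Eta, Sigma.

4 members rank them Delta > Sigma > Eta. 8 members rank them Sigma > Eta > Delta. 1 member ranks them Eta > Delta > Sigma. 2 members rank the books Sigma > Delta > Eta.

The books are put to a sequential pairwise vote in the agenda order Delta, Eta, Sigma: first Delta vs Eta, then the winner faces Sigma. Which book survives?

Sigma

Round 1: Delta vs Eta — 6–9, Eta advances.
Round 2: Eta vs Sigma — 1–14, Sigma advances.
Sigma survives the agenda.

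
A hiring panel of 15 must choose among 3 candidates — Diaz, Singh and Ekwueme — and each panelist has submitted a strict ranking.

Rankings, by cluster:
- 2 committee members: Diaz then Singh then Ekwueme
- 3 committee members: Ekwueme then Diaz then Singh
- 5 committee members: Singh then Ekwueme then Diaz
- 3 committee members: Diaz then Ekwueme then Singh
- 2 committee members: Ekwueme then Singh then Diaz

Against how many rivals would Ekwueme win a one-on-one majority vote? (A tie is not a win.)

Ekwueme against each rival (15 committee members):
Ekwueme vs Diaz: Ekwueme wins 10–5.
Ekwueme vs Singh: Ekwueme wins 8–7.
Ekwueme beats Diaz, Singh — 2 pairwise wins.

2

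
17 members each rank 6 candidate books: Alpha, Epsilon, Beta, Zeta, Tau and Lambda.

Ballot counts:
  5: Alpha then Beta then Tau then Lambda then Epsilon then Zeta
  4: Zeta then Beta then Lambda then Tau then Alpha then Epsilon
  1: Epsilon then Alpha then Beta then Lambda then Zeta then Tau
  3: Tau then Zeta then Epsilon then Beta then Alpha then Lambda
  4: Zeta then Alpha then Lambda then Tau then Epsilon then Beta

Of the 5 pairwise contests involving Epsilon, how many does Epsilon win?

Epsilon against each rival (17 members):
Epsilon vs Alpha: Epsilon is ranked higher on 1+3 = 4 ballots, Alpha on 13. Alpha wins 13–4.
Epsilon vs Beta: Epsilon is ranked higher on 1+3+4 = 8 ballots, Beta on 9. Beta wins 9–8.
Epsilon vs Zeta: Zeta, 11–6.
Epsilon–Tau: Tau 16–1.
Epsilon–Lambda: Lambda 13–4.
Epsilon beats no one; loses to Alpha, Beta, Zeta, Tau, Lambda — 0 pairwise wins.

0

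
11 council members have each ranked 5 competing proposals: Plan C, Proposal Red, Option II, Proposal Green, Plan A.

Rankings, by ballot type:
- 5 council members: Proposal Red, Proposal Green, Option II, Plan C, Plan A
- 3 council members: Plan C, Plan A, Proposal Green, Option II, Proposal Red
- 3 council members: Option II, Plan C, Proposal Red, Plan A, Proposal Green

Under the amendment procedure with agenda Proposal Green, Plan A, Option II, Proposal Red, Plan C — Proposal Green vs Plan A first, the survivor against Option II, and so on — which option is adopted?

Option II

Round 1: Proposal Green vs Plan A — 5–6, Plan A advances.
Round 2: Plan A vs Option II — 3–8, Option II advances.
Round 3: Option II vs Proposal Red — 6–5, Option II advances.
Round 4: Option II vs Plan C — 8–3, Option II advances.
The agenda winner is Option II.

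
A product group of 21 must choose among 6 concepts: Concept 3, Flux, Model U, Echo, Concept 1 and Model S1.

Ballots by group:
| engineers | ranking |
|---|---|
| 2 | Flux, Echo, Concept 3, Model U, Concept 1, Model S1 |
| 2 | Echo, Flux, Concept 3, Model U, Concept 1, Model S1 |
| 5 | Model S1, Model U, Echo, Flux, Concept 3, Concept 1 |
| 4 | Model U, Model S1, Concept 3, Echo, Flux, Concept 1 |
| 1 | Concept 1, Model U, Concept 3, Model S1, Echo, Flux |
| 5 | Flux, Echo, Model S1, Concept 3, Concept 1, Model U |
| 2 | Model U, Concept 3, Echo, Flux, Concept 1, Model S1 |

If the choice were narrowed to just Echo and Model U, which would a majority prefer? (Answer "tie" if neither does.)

Ballots ranking Echo above Model U: 2 + 2 + 5 = 9.
Ballots ranking Model U above Echo: 21 − 9 = 12.
Model U wins the head-to-head 12–9.

Model U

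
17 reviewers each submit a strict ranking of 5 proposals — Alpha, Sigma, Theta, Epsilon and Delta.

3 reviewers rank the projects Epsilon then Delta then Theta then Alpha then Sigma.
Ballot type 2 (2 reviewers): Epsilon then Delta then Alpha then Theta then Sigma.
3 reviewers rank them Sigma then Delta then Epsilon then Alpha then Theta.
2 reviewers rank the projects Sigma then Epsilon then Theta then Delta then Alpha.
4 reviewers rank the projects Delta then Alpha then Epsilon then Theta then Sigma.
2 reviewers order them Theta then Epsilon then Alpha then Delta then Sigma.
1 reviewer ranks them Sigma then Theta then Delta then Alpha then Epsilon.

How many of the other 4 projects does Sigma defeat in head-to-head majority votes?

0

Sigma against each rival (17 reviewers):
Sigma vs Alpha: Sigma is ranked higher on 3+2+1 = 6 ballots, Alpha on 11. Alpha wins 11–6.
Sigma–Theta: Theta 11–6.
Sigma vs Epsilon: 3+2+1 = 6 for Sigma, 11 for Epsilon — Epsilon by 11–6.
Sigma vs Delta: Sigma is ranked higher on 3+2+1 = 6 ballots, Delta on 11. Delta wins 11–6.
Sigma beats no one; loses to Alpha, Theta, Epsilon, Delta — 0 pairwise wins.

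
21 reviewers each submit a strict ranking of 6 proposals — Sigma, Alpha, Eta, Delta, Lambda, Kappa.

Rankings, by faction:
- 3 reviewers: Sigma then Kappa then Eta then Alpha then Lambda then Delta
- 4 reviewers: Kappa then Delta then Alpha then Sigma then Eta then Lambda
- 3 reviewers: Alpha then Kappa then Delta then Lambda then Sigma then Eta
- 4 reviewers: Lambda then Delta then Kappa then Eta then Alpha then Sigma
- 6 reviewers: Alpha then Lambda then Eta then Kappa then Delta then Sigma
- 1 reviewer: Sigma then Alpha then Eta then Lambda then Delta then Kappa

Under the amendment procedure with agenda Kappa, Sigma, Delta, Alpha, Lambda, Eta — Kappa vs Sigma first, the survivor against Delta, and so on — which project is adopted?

Round 1: Kappa vs Sigma — 17–4, Kappa advances.
Round 2: Kappa vs Delta — 16–5, Kappa advances.
Round 3: Kappa vs Alpha — 11–10, Kappa advances.
Round 4: Kappa vs Lambda — 10–11, Lambda advances.
Round 5: Lambda vs Eta — 13–8, Lambda advances.
The agenda winner is Lambda.

Lambda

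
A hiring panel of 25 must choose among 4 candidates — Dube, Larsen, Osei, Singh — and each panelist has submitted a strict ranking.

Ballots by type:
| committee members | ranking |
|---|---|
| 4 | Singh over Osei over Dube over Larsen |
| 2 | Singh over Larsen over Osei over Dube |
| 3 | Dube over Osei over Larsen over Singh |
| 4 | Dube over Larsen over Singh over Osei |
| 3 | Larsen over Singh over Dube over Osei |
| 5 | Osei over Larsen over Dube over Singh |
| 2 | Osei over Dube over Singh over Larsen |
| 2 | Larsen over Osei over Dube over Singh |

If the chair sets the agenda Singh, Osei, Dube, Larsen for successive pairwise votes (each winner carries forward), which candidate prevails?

Dube

Round 1: Singh vs Osei — 13–12, Singh advances.
Round 2: Singh vs Dube — 9–16, Dube advances.
Round 3: Dube vs Larsen — 13–12, Dube advances.
Dube survives the agenda.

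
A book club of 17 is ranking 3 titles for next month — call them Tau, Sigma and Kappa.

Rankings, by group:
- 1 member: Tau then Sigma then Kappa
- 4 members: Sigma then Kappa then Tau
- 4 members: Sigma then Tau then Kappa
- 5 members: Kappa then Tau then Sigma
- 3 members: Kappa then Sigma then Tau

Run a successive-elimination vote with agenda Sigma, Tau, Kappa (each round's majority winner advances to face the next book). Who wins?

Round 1: Sigma vs Tau — 11–6, Sigma advances.
Round 2: Sigma vs Kappa — 9–8, Sigma advances.
The agenda winner is Sigma.

Sigma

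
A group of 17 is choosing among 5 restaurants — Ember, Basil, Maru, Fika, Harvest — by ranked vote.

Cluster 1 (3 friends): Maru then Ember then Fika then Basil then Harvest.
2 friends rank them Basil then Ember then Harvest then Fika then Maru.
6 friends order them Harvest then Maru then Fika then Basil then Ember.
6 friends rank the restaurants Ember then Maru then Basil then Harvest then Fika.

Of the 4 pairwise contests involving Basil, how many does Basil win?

Basil against each rival (17 friends):
Basil vs Ember: Basil preferred on 2+6 = 8 ballots; Ember wins 9–8.
Basil vs Maru: Basil preferred on 2 ballots; Maru wins 15–2.
Basil vs Fika: Fika wins 9–8.
Basil vs Harvest: 11 to 6, Basil.
Basil beats Harvest; loses to Ember, Maru, Fika — 1 pairwise win.

1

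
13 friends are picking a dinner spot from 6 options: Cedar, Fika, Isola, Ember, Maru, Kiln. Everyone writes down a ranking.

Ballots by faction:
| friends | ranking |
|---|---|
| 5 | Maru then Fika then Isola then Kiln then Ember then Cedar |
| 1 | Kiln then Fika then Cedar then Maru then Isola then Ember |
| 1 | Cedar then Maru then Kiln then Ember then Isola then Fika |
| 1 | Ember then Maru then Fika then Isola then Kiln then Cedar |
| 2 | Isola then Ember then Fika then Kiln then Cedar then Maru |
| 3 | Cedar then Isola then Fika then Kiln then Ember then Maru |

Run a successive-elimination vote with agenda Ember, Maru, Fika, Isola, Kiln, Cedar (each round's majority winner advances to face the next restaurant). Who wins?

Cedar

Round 1: Ember vs Maru — 6–7, Maru advances.
Round 2: Maru vs Fika — 7–6, Maru advances.
Round 3: Maru vs Isola — 8–5, Maru advances.
Round 4: Maru vs Kiln — 7–6, Maru advances.
Round 5: Maru vs Cedar — 6–7, Cedar advances.
The agenda winner is Cedar.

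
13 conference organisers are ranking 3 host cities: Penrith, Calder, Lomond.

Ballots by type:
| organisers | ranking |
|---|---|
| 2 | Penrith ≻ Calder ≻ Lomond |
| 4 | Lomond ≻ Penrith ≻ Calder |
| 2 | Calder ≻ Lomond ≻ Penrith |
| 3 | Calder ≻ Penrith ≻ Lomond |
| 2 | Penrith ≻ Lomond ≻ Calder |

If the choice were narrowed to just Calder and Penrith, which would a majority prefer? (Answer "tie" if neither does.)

Ballots ranking Calder above Penrith: 2 + 3 = 5.
Ballots ranking Penrith above Calder: 13 − 5 = 8.
Penrith wins the head-to-head 8–5.

Penrith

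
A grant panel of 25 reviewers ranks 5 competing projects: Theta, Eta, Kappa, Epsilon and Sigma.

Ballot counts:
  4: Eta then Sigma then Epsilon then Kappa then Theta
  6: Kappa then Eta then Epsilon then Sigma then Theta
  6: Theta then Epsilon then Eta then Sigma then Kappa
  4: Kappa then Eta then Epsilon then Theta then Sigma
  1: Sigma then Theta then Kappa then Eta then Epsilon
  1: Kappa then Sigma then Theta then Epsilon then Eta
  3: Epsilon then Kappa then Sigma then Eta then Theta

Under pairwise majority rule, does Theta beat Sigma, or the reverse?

Ballots ranking Theta above Sigma: 6 + 4 = 10.
Ballots ranking Sigma above Theta: 25 − 10 = 15.
Sigma wins the head-to-head 15–10.

Sigma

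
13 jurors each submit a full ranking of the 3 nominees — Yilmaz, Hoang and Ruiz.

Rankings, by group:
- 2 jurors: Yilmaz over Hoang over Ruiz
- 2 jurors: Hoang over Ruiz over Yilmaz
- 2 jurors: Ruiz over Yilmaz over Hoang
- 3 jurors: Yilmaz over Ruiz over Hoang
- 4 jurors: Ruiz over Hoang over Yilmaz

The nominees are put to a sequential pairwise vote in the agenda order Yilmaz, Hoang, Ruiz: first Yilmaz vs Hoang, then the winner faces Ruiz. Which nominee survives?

Ruiz

Round 1: Yilmaz vs Hoang — 7–6, Yilmaz advances.
Round 2: Yilmaz vs Ruiz — 5–8, Ruiz advances.
The agenda winner is Ruiz.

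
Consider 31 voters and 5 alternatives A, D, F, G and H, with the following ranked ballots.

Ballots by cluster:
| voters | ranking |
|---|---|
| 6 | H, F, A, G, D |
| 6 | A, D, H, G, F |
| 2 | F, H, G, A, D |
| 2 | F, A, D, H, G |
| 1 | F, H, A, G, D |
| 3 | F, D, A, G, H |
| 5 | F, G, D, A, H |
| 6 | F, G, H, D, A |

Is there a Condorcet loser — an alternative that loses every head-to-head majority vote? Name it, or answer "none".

none

Pairwise majorities:
A vs D: 17 to 14, A.
A vs F: 6 for A, 25 for F — F by 25–6.
A vs G: 6+6+2+1+3 = 18 for A, 13 for G — A by 18–13.
A vs H: 6+2+3+5 = 16 for A, 15 for H — A by 16–15.
D vs F: 6 to 25, F.
D vs G: D preferred on 6+2+3 = 11 ballots; G wins 20–11.
D vs H: D, 16–15.
F vs G: 25 for F, 6 for G — F by 25–6.
F vs H: F preferred on 2+2+1+3+5+6 = 19 ballots; F wins 19–12.
G vs H: 14 to 17, H.
Each alternative has at least one pairwise win (A beats D; D beats H; F beats A; G beats D; H beats G) — no Condorcet loser.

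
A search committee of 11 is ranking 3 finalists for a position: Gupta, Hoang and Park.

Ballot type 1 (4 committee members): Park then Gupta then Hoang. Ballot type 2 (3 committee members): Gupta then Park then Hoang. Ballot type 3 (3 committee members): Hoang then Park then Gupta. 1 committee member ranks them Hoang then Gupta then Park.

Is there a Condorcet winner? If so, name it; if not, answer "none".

Pairwise majorities:
Gupta vs Hoang: Gupta is ranked higher on 4+3 = 7 ballots, Hoang on 4. Gupta wins 7–4.
Gupta vs Park: 3+1 = 4 for Gupta, 7 for Park — Park by 7–4.
Hoang vs Park: 3+1 = 4 for Hoang, 7 for Park — Park by 7–4.
Park wins every pairwise contest, so Park is the Condorcet winner.

Park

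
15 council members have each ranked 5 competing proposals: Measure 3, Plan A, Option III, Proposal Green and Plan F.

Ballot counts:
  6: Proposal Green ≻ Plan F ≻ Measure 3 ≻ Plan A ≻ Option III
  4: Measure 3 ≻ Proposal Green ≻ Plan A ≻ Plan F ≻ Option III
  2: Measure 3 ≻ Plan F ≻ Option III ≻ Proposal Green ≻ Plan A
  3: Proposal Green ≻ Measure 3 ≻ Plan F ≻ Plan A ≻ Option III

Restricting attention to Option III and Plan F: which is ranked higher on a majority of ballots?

Plan F

No ballot ranks Option III above Plan F: 0.
Ballots ranking Plan F above Option III: 15 − 0 = 15.
Plan F wins the head-to-head 15–0.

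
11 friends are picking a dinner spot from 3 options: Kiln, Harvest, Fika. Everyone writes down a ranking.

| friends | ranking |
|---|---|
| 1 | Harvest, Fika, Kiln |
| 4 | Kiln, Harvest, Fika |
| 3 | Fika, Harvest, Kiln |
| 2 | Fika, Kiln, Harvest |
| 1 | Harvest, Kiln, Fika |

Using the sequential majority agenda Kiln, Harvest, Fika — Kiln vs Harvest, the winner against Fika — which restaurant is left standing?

Fika

Round 1: Kiln vs Harvest — 6–5, Kiln advances.
Round 2: Kiln vs Fika — 5–6, Fika advances.
The agenda winner is Fika.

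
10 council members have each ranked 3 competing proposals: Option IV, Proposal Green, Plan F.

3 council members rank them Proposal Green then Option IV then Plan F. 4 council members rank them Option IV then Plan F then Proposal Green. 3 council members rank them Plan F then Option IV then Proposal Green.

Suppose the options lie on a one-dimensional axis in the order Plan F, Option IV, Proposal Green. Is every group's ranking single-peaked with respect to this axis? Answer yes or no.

yes

Axis positions: Plan F=1, Option IV=2, Proposal Green=3.
Group 1 (peak Proposal Green at position 3): ranking walks positions 3-2-1, expanding outward from the peak — single-peaked.
Group 2 (peak Option IV at position 2): ranking walks positions 2-1-3, expanding outward from the peak — single-peaked.
Group 3 (peak Plan F at position 1): ranking walks positions 1-2-3, expanding outward from the peak — single-peaked.
Every ranking is single-peaked on this axis.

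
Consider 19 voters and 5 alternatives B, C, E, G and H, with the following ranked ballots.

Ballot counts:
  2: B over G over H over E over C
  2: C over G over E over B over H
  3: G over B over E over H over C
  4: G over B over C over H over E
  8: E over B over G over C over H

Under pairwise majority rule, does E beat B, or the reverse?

E

Ballots ranking E above B: 2 + 8 = 10.
Ballots ranking B above E: 19 − 10 = 9.
E wins the head-to-head 10–9.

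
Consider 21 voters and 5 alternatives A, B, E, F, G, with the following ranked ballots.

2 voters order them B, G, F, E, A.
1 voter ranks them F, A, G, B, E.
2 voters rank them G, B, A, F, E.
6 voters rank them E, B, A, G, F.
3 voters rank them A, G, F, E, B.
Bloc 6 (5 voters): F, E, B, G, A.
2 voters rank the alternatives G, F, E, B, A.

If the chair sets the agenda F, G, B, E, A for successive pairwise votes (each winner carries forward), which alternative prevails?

Round 1: F vs G — 6–15, G advances.
Round 2: G vs B — 8–13, B advances.
Round 3: B vs E — 5–16, E advances.
Round 4: E vs A — 15–6, E advances.
E survives the agenda.

E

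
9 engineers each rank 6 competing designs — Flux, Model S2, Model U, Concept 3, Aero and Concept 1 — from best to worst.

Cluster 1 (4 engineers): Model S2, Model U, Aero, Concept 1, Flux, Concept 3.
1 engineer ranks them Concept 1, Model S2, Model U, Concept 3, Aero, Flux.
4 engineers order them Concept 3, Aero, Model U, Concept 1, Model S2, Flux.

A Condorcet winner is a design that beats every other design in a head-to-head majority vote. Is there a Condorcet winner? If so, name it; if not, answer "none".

Pairwise majorities:
Flux–Model S2: Model S2 9–0.
Flux–Model U: Model U 9–0.
Flux vs Concept 3: Concept 3 wins 5–4.
Flux–Aero: Aero 9–0.
Flux–Concept 1: Concept 1 9–0.
Model S2 vs Model U: Model S2 wins 5–4.
Model S2–Concept 3: Model S2 5–4.
Model S2–Aero: Model S2 5–4.
Model S2–Concept 1: Concept 1 5–4.
Model U–Concept 3: Model U 5–4.
Model U–Aero: Model U 5–4.
Model U vs Concept 1: Model U wins 8–1.
Concept 3 vs Aero: Concept 3, 5–4.
Concept 3–Concept 1: Concept 1 5–4.
Aero vs Concept 1: Aero, 8–1.
No design is unbeaten: Flux loses to Model S2; Model S2 loses to Concept 1; Model U loses to Model S2; Concept 3 loses to Model S2; Aero loses to Model S2; Concept 1 loses to Model U. In particular Model S2 beats Model U beats Concept 1 beats Model S2 is a majority cycle — no Condorcet winner exists.

none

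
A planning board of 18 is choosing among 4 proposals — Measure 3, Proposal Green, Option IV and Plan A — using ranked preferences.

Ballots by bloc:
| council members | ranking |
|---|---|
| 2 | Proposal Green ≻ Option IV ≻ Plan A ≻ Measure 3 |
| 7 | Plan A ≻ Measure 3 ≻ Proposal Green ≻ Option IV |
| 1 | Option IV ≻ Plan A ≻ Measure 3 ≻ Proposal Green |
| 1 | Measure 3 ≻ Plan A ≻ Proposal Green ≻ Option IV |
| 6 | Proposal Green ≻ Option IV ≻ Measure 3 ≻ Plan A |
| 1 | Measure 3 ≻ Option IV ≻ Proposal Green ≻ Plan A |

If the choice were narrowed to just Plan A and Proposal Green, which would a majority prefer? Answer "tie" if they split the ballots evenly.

Ballots ranking Plan A above Proposal Green: 7 + 1 + 1 = 9.
Ballots ranking Proposal Green above Plan A: 18 − 9 = 9.
9–9: the pair ties.

tie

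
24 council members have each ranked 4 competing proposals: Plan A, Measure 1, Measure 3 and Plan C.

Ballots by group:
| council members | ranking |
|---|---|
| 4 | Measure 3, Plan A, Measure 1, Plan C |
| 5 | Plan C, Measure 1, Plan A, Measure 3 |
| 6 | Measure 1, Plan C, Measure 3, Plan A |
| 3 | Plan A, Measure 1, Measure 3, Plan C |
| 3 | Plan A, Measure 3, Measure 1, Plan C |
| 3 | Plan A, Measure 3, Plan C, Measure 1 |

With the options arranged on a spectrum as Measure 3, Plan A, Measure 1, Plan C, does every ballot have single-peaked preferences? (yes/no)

Axis positions: Measure 3=1, Plan A=2, Measure 1=3, Plan C=4.
Group 1 (peak Measure 3 at position 1): ranking walks positions 1-2-3-4, expanding outward from the peak — single-peaked.
Group 2 (peak Plan C at position 4): ranking walks positions 4-3-2-1, expanding outward from the peak — single-peaked.
Group 3: ranking walks positions 3-4-1-2; Measure 3 is ranked above Plan A even though Plan A lies between Measure 3 and the peak Measure 1 on the axis — preferences dip and rise again. Not single-peaked.
Group 4 (peak Plan A at position 2): ranking walks positions 2-3-1-4, expanding outward from the peak — single-peaked.
Group 5 (peak Plan A at position 2): ranking walks positions 2-1-3-4, expanding outward from the peak — single-peaked.
Group 6: ranking walks positions 2-1-4-3; Plan C is ranked above Measure 1 even though Measure 1 lies between Plan C and the peak Plan A on the axis — preferences dip and rise again. Not single-peaked.
Group 3 violates single-peakedness, so the profile is not single-peaked on this axis.

no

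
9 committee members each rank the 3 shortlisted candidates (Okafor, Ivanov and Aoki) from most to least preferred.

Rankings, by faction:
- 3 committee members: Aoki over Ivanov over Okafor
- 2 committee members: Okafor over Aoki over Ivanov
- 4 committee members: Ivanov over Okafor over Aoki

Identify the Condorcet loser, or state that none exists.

Head-to-head results (9 committee members):
Okafor vs Ivanov: Okafor is ranked higher on 2 ballots, Ivanov on 7. Ivanov wins 7–2.
Okafor vs Aoki: Okafor, 6–3.
Ivanov–Aoki: Aoki 5–4.
No candidate is winless: Okafor beats Aoki; Ivanov beats Okafor; Aoki beats Ivanov. There is no Condorcet loser.

none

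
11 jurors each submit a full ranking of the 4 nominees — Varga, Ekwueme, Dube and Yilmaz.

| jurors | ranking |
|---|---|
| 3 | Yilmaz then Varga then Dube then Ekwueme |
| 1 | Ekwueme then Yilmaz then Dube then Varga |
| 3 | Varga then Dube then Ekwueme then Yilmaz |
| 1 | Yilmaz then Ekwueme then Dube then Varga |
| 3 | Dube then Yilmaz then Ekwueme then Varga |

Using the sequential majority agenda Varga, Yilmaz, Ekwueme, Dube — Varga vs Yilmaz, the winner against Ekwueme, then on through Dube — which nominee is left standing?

Round 1: Varga vs Yilmaz — 3–8, Yilmaz advances.
Round 2: Yilmaz vs Ekwueme — 7–4, Yilmaz advances.
Round 3: Yilmaz vs Dube — 5–6, Dube advances.
The agenda winner is Dube.

Dube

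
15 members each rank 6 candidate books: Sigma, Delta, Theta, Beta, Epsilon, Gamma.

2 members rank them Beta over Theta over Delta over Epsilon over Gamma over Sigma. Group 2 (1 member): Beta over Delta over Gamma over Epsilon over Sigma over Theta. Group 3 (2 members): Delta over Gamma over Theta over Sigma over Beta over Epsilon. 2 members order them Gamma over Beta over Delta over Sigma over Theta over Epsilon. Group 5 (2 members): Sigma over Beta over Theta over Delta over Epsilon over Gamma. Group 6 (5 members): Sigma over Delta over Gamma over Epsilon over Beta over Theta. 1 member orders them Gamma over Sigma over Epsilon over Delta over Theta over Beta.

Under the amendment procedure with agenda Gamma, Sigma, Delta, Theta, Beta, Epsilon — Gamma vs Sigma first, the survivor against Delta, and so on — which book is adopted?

Round 1: Gamma vs Sigma — 8–7, Gamma advances.
Round 2: Gamma vs Delta — 3–12, Delta advances.
Round 3: Delta vs Theta — 11–4, Delta advances.
Round 4: Delta vs Beta — 8–7, Delta advances.
Round 5: Delta vs Epsilon — 14–1, Delta advances.
The agenda winner is Delta.

Delta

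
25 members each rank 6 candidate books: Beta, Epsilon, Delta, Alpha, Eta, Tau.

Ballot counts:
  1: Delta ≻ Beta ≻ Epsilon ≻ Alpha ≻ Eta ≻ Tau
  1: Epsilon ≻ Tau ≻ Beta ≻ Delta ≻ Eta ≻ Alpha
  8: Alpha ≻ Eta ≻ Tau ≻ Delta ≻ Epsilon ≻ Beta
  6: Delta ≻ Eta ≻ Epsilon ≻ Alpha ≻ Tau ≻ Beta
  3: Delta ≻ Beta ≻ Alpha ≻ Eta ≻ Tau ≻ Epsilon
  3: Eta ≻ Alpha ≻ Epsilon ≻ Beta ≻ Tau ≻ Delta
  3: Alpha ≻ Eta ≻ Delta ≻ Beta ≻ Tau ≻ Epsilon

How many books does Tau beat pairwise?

2

Tau against each rival (25 members):
Tau–Beta: Tau 15–10.
Tau vs Epsilon: Tau wins 14–11.
Tau vs Delta: Delta wins 13–12.
Tau vs Alpha: Tau preferred on 1 ballot; Alpha wins 24–1.
Tau vs Eta: Eta, 24–1.
Tau beats Beta, Epsilon; loses to Delta, Alpha, Eta — 2 pairwise wins.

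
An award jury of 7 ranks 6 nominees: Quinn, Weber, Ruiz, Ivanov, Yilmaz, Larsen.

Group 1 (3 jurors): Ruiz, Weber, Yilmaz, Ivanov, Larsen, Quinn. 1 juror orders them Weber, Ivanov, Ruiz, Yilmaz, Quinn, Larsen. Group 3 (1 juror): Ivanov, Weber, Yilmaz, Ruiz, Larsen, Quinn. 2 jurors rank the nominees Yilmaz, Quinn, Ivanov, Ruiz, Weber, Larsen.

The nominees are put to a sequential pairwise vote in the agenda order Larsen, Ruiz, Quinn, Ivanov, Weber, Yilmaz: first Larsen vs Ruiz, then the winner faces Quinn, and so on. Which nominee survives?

Round 1: Larsen vs Ruiz — 0–7, Ruiz advances.
Round 2: Ruiz vs Quinn — 5–2, Ruiz advances.
Round 3: Ruiz vs Ivanov — 3–4, Ivanov advances.
Round 4: Ivanov vs Weber — 3–4, Weber advances.
Round 5: Weber vs Yilmaz — 5–2, Weber advances.
Weber survives the agenda.

Weber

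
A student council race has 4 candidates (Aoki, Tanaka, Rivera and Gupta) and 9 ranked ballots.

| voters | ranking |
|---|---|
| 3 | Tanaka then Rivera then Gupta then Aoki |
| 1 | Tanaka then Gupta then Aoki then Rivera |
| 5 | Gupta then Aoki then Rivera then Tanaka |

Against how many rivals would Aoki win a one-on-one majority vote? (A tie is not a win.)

Aoki against each rival (9 voters):
Aoki vs Tanaka: 5 for Aoki, 4 for Tanaka — Aoki by 5–4.
Aoki vs Rivera: Aoki is ranked higher on 1+5 = 6 ballots, Rivera on 3. Aoki wins 6–3.
Aoki vs Gupta: Gupta wins 9–0.
Aoki beats Tanaka, Rivera; loses to Gupta — 2 pairwise wins.

2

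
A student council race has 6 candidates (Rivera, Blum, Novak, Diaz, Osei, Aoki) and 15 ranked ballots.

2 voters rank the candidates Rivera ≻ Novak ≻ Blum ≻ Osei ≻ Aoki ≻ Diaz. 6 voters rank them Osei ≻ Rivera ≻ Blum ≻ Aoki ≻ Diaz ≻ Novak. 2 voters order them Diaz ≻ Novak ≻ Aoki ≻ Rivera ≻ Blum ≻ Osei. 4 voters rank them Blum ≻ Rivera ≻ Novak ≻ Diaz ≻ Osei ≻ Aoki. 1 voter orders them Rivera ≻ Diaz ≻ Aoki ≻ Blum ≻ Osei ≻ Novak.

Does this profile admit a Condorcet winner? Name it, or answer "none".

Check each pair by majority over 15 ballots:
Rivera–Blum: Rivera 11–4.
Rivera vs Novak: Rivera, 13–2.
Rivera vs Diaz: Rivera wins 13–2.
Rivera vs Osei: Rivera wins 9–6.
Rivera–Aoki: Rivera 13–2.
Blum vs Novak: Blum wins 11–4.
Blum–Diaz: Blum 12–3.
Blum–Osei: Blum 9–6.
Blum vs Aoki: Blum wins 12–3.
Novak vs Diaz: Diaz, 9–6.
Novak vs Osei: Novak wins 8–7.
Novak–Aoki: Novak 8–7.
Diaz vs Osei: Osei, 8–7.
Diaz–Aoki: Aoki 8–7.
Osei vs Aoki: Osei, 12–3.
Rivera beats each of Blum, Novak, Diaz, Osei, Aoki — Rivera is the Condorcet winner.

Rivera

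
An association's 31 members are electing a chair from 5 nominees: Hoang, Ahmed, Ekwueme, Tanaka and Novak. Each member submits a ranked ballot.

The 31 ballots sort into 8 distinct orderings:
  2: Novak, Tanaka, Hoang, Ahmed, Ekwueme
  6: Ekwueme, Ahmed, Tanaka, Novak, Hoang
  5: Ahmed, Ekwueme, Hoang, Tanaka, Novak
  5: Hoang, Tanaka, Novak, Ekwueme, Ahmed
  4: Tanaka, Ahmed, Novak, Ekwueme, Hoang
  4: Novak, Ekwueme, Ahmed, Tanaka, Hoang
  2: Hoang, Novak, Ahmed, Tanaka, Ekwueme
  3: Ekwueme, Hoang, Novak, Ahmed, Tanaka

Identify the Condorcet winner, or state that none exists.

Check each pair by majority over 31 ballots:
Hoang vs Ahmed: Ahmed wins 19–12.
Hoang–Ekwueme: Ekwueme 22–9.
Hoang vs Tanaka: Tanaka, 16–15.
Hoang–Novak: Novak 16–15.
Ahmed–Ekwueme: Ekwueme 18–13.
Ahmed vs Tanaka: Ahmed, 20–11.
Ahmed vs Novak: Novak, 16–15.
Ekwueme–Tanaka: Ekwueme 18–13.
Ekwueme vs Novak: Novak, 17–14.
Tanaka–Novak: Tanaka 20–11.
Every candidate loses at least once (Hoang loses to Ahmed; Ahmed loses to Ekwueme; Ekwueme loses to Novak; Tanaka loses to Ahmed; Novak loses to Tanaka). The majority relation contains the cycle Ahmed beats Tanaka beats Novak beats Ahmed, so there is no Condorcet winner.

none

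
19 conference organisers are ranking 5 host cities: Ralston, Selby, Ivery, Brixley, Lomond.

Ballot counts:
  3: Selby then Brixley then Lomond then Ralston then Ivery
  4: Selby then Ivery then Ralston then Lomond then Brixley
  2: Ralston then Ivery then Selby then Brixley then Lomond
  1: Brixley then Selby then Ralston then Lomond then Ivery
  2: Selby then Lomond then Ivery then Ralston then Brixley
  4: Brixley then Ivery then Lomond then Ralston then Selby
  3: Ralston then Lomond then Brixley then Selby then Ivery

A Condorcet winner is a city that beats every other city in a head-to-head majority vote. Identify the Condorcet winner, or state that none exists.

Pairwise majorities:
Ralston–Selby: Selby 10–9.
Ralston vs Ivery: Ivery, 10–9.
Ralston vs Brixley: Ralston wins 11–8.
Ralston–Lomond: Ralston 10–9.
Selby vs Ivery: Selby, 13–6.
Selby vs Brixley: Selby wins 11–8.
Selby vs Lomond: Selby wins 12–7.
Ivery vs Brixley: Brixley, 11–8.
Ivery–Lomond: Ivery 10–9.
Brixley vs Lomond: Brixley wins 10–9.
Selby wins every pairwise contest, so Selby is the Condorcet winner.

Selby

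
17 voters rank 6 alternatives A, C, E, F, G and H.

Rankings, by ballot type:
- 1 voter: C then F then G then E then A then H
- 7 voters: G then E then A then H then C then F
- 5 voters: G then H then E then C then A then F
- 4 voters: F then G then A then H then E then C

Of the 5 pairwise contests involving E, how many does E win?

E against each rival (17 voters):
E vs A: E preferred on 1+7+5 = 13 ballots; E wins 13–4.
E–C: E 16–1.
E vs F: E, 12–5.
E vs G: 0 to 17, G.
E vs H: H, 9–8.
E beats A, C, F; loses to G, H — 3 pairwise wins.

3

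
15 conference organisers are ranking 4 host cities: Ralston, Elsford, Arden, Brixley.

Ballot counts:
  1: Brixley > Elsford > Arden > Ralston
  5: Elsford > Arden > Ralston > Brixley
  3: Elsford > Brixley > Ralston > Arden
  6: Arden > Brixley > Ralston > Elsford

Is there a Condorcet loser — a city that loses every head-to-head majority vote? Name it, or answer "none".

Ralston

Head-to-head results (15 organisers):
Ralston vs Elsford: 6 for Ralston, 9 for Elsford — Elsford by 9–6.
Ralston vs Arden: 3 to 12, Arden.
Ralston vs Brixley: 5 for Ralston, 10 for Brixley — Brixley by 10–5.
Elsford vs Arden: Elsford preferred on 1+5+3 = 9 ballots; Elsford wins 9–6.
Elsford vs Brixley: Elsford wins 8–7.
Arden vs Brixley: 11 to 4, Arden.
Only Ralston has no wins; Ralston is the Condorcet loser.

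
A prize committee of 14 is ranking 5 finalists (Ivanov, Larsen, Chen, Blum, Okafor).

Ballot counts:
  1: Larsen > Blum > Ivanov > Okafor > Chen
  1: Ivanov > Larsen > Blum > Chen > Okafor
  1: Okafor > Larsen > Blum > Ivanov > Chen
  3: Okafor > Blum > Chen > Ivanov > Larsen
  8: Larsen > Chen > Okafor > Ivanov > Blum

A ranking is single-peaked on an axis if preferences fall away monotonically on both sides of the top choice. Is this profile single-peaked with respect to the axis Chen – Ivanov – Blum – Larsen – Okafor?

Axis positions: Chen=1, Ivanov=2, Blum=3, Larsen=4, Okafor=5.
Bloc 1 (peak Larsen at position 4): ranking walks positions 4-3-2-5-1, expanding outward from the peak — single-peaked.
Bloc 2: ranking walks positions 2-4-3-1-5; Larsen is ranked above Blum even though Blum lies between Larsen and the peak Ivanov on the axis — preferences dip and rise again. Not single-peaked.
Bloc 3 (peak Okafor at position 5): ranking walks positions 5-4-3-2-1, expanding outward from the peak — single-peaked.
Bloc 4: ranking walks positions 5-3-1-2-4; Blum is ranked above Larsen even though Larsen lies between Blum and the peak Okafor on the axis — preferences dip and rise again. Not single-peaked.
Bloc 5: ranking walks positions 4-1-5-2-3; Chen is ranked above Blum even though Blum lies between Chen and the peak Larsen on the axis — preferences dip and rise again. Not single-peaked.
Bloc 2 violates single-peakedness, so the profile is not single-peaked on this axis.

no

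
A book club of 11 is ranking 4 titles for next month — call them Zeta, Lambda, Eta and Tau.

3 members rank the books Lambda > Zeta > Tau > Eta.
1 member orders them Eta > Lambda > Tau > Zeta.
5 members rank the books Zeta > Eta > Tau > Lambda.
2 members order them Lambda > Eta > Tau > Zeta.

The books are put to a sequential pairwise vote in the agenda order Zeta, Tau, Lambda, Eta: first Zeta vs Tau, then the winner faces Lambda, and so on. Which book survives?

Eta

Round 1: Zeta vs Tau — 8–3, Zeta advances.
Round 2: Zeta vs Lambda — 5–6, Lambda advances.
Round 3: Lambda vs Eta — 5–6, Eta advances.
The agenda winner is Eta.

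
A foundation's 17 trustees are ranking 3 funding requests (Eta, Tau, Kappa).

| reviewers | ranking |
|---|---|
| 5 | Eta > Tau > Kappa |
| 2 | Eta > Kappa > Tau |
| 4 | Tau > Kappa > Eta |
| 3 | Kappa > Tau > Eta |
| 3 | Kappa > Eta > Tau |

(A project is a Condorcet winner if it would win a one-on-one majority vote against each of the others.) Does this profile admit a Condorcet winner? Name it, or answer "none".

Pairwise majorities:
Eta vs Tau: Eta wins 10–7.
Eta vs Kappa: Kappa, 10–7.
Tau vs Kappa: Tau wins 9–8.
No project is unbeaten: Eta loses to Kappa; Tau loses to Eta; Kappa loses to Tau. In particular Eta > Tau > Kappa > Eta is a majority cycle — no Condorcet winner exists.

none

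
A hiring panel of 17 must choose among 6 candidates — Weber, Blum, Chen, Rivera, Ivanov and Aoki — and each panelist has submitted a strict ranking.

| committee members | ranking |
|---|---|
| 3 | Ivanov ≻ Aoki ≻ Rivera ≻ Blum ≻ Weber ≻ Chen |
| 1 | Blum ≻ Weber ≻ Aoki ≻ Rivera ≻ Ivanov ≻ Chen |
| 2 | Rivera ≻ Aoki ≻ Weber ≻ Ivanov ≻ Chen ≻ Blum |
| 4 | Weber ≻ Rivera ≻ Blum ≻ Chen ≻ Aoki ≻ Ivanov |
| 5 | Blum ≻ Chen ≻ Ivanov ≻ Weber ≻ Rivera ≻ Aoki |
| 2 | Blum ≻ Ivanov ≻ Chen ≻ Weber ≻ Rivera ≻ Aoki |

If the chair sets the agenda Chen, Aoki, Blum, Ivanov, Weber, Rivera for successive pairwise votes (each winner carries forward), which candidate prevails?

Rivera

Round 1: Chen vs Aoki — 11–6, Chen advances.
Round 2: Chen vs Blum — 2–15, Blum advances.
Round 3: Blum vs Ivanov — 12–5, Blum advances.
Round 4: Blum vs Weber — 11–6, Blum advances.
Round 5: Blum vs Rivera — 8–9, Rivera advances.
Rivera survives the agenda.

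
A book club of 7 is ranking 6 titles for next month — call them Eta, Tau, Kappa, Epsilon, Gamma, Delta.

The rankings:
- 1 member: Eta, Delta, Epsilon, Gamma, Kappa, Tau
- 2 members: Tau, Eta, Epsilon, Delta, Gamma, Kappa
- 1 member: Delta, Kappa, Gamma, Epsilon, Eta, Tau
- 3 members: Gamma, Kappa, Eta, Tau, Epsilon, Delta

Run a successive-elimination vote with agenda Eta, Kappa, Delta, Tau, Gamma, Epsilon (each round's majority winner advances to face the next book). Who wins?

Round 1: Eta vs Kappa — 3–4, Kappa advances.
Round 2: Kappa vs Delta — 3–4, Delta advances.
Round 3: Delta vs Tau — 2–5, Tau advances.
Round 4: Tau vs Gamma — 2–5, Gamma advances.
Round 5: Gamma vs Epsilon — 4–3, Gamma advances.
The agenda winner is Gamma.

Gamma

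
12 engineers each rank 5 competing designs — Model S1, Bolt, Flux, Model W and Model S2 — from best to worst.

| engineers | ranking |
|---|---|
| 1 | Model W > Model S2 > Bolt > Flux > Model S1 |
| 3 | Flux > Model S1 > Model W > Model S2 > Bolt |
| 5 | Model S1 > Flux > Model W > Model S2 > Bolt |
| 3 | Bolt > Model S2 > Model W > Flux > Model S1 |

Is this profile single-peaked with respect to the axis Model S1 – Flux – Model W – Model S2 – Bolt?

yes

Axis positions: Model S1=1, Flux=2, Model W=3, Model S2=4, Bolt=5.
Bloc 1 (peak Model W at position 3): ranking walks positions 3-4-5-2-1, expanding outward from the peak — single-peaked.
Bloc 2 (peak Flux at position 2): ranking walks positions 2-1-3-4-5, expanding outward from the peak — single-peaked.
Bloc 3 (peak Model S1 at position 1): ranking walks positions 1-2-3-4-5, expanding outward from the peak — single-peaked.
Bloc 4 (peak Bolt at position 5): ranking walks positions 5-4-3-2-1, expanding outward from the peak — single-peaked.
Every ranking is single-peaked on this axis.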